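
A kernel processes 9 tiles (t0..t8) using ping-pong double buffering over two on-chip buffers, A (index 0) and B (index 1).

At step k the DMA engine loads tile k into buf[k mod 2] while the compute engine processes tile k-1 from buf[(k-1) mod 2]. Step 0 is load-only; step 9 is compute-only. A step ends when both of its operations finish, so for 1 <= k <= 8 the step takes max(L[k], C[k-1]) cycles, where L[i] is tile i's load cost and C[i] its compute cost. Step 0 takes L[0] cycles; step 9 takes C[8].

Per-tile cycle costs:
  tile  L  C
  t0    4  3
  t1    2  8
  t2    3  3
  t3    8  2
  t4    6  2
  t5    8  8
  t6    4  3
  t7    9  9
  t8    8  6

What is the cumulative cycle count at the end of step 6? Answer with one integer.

  0. 4=4c; end=4; A:t0 B:-
  1. max(2,3)=3c; end=7; A:t0 B:t1
  2. max(3,8)=8c; end=15; A:t2 B:t1
  3. max(8,3)=8c; end=23; A:t2 B:t3
  4. max(6,2)=6c; end=29; A:t4 B:t3
  5. max(8,2)=8c; end=37; A:t4 B:t5
  6. max(4,8)=8c; end=45; A:t6 B:t5
  7. max(9,3)=9c; end=54; A:t6 B:t7
  8. max(8,9)=9c; end=63; A:t8 B:t7
  9. 6=6c; end=69; A:t8 B:t7

end_cycle[6] = 45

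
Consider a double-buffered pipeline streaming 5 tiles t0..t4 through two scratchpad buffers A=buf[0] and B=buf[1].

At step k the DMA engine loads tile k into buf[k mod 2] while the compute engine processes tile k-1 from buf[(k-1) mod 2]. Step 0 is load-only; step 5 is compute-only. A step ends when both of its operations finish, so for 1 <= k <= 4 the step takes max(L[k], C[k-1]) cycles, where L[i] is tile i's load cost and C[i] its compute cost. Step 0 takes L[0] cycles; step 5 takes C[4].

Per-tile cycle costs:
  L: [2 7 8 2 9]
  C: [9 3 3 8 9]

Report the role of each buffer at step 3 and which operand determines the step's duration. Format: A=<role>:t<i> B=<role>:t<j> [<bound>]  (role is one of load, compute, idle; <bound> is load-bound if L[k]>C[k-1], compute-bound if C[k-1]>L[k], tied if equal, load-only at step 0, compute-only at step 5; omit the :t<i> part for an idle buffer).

step 3: A=compute:t2 B=load:t3 [compute-bound]

[0] DMA t0→A (2c) ∥ CU idle ⇒ 2c, clock 2
[1] DMA t1→B (7c) ∥ CU A:t0 (9c) ⇒ 9c, clock 11
[2] DMA t2→A (8c) ∥ CU B:t1 (3c) ⇒ 8c, clock 19
[3] DMA t3→B (2c) ∥ CU A:t2 (3c) ⇒ 3c, clock 22
[4] DMA t4→A (9c) ∥ CU B:t3 (8c) ⇒ 9c, clock 31
[5] DMA idle ∥ CU A:t4 (9c) ⇒ 9c, clock 40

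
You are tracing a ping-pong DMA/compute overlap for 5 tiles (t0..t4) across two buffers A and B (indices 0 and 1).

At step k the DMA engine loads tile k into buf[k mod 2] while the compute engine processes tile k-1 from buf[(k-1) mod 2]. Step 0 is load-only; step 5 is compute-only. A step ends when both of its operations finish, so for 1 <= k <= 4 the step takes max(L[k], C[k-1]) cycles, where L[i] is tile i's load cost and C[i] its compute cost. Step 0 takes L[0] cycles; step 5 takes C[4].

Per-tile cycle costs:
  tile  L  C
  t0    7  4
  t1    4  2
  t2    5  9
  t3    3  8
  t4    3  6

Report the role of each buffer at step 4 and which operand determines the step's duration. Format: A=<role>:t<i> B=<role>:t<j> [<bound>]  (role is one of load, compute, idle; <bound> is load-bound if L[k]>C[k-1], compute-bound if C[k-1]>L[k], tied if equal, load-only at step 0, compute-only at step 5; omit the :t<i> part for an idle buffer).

[0] DMA t0→A (7c) ∥ CU idle ⇒ 7c, clock 7
[1] DMA t1→B (4c) ∥ CU A:t0 (4c) ⇒ 4c, clock 11
[2] DMA t2→A (5c) ∥ CU B:t1 (2c) ⇒ 5c, clock 16
[3] DMA t3→B (3c) ∥ CU A:t2 (9c) ⇒ 9c, clock 25
[4] DMA t4→A (3c) ∥ CU B:t3 (8c) ⇒ 8c, clock 33
[5] DMA idle ∥ CU A:t4 (6c) ⇒ 6c, clock 39

step 4: A=load:t4 B=compute:t3 [compute-bound]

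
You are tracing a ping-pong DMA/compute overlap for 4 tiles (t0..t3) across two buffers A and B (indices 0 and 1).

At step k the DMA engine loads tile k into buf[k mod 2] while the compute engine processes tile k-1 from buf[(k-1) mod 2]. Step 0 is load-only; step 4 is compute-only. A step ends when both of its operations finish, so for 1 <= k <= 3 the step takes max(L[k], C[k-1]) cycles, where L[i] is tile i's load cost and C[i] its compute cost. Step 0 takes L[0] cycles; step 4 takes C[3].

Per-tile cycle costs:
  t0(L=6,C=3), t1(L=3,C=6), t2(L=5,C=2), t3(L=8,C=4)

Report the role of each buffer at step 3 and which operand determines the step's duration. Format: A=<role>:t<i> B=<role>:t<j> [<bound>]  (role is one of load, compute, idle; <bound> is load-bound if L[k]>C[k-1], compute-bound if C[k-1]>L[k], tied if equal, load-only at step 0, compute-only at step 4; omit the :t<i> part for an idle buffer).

  0. 6=6c; end=6; A:t0 B:-
  1. max(3,3)=3c; end=9; A:t0 B:t1
  2. max(5,6)=6c; end=15; A:t2 B:t1
  3. max(8,2)=8c; end=23; A:t2 B:t3
  4. 4=4c; end=27; A:t2 B:t3

step 3: A=compute:t2 B=load:t3 [load-bound]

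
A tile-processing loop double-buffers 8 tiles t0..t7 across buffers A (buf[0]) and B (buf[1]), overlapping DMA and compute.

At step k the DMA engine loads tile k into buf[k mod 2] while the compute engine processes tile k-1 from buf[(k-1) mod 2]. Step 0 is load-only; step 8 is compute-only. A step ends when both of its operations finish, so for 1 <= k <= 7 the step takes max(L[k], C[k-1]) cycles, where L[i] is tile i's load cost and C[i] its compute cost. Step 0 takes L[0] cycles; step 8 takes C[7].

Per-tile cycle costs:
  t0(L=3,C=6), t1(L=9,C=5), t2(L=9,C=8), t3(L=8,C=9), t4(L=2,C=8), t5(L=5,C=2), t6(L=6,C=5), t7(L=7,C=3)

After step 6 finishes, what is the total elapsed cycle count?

end_cycle[6] = 52

k=0 load=t0/3c comp=- wait=3 total=3
k=1 load=t1/9c comp=t0/6c wait=9 total=12
k=2 load=t2/9c comp=t1/5c wait=9 total=21
k=3 load=t3/8c comp=t2/8c wait=8 total=29
k=4 load=t4/2c comp=t3/9c wait=9 total=38
k=5 load=t5/5c comp=t4/8c wait=8 total=46
k=6 load=t6/6c comp=t5/2c wait=6 total=52
k=7 load=t7/7c comp=t6/5c wait=7 total=59
k=8 load=- comp=t7/3c wait=3 total=62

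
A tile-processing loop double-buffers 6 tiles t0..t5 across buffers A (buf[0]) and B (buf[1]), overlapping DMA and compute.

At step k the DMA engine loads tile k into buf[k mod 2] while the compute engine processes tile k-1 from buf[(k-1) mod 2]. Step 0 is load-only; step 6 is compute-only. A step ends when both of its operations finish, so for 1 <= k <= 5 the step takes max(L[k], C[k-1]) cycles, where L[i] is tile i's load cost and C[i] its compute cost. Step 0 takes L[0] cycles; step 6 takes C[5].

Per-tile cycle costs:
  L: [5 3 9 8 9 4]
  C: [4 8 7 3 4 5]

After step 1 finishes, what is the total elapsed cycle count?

[0] DMA t0→A (5c) ∥ CU idle ⇒ 5c, clock 5
[1] DMA t1→B (3c) ∥ CU A:t0 (4c) ⇒ 4c, clock 9
[2] DMA t2→A (9c) ∥ CU B:t1 (8c) ⇒ 9c, clock 18
[3] DMA t3→B (8c) ∥ CU A:t2 (7c) ⇒ 8c, clock 26
[4] DMA t4→A (9c) ∥ CU B:t3 (3c) ⇒ 9c, clock 35
[5] DMA t5→B (4c) ∥ CU A:t4 (4c) ⇒ 4c, clock 39
[6] DMA idle ∥ CU B:t5 (5c) ⇒ 5c, clock 44

end_cycle[1] = 9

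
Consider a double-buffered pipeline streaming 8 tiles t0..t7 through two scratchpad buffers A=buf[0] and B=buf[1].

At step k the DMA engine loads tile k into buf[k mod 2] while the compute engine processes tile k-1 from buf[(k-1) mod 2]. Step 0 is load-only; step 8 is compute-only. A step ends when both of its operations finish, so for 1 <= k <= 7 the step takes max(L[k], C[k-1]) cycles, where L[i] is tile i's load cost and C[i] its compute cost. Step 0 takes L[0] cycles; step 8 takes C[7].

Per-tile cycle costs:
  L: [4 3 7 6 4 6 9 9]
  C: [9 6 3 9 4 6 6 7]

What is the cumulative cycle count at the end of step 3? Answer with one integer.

k=0 load=t0/4c comp=- wait=4 total=4
k=1 load=t1/3c comp=t0/9c wait=9 total=13
k=2 load=t2/7c comp=t1/6c wait=7 total=20
k=3 load=t3/6c comp=t2/3c wait=6 total=26
k=4 load=t4/4c comp=t3/9c wait=9 total=35
k=5 load=t5/6c comp=t4/4c wait=6 total=41
k=6 load=t6/9c comp=t5/6c wait=9 total=50
k=7 load=t7/9c comp=t6/6c wait=9 total=59
k=8 load=- comp=t7/7c wait=7 total=66

end_cycle[3] = 26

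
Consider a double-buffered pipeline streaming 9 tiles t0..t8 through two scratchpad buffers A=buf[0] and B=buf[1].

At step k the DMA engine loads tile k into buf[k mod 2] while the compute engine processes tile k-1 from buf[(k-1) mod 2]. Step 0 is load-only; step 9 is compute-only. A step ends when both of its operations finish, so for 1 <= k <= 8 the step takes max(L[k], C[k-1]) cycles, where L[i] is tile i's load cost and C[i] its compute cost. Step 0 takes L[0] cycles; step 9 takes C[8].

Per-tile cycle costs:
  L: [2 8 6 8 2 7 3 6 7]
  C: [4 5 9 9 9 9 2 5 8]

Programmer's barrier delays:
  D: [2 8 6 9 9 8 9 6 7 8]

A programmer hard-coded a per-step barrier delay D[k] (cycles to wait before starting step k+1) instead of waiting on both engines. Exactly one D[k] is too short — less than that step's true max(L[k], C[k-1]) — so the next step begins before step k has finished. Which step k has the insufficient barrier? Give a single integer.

step 0: need L[0]=2 = 2; D[0]=2 ok
step 1: need max(L[1]=8,C[0]=4) = 8; D[1]=8 ok
step 2: need max(L[2]=6,C[1]=5) = 6; D[2]=6 ok
step 3: need max(L[3]=8,C[2]=9) = 9; D[3]=9 ok
step 4: need max(L[4]=2,C[3]=9) = 9; D[4]=9 ok
step 5: need max(L[5]=7,C[4]=9) = 9; D[5]=8 SHORT
step 6: need max(L[6]=3,C[5]=9) = 9; D[6]=9 ok
step 7: need max(L[7]=6,C[6]=2) = 6; D[7]=6 ok
step 8: need max(L[8]=7,C[7]=5) = 7; D[8]=7 ok
step 9: need C[8]=8 = 8; D[9]=8 ok

hazard at step 5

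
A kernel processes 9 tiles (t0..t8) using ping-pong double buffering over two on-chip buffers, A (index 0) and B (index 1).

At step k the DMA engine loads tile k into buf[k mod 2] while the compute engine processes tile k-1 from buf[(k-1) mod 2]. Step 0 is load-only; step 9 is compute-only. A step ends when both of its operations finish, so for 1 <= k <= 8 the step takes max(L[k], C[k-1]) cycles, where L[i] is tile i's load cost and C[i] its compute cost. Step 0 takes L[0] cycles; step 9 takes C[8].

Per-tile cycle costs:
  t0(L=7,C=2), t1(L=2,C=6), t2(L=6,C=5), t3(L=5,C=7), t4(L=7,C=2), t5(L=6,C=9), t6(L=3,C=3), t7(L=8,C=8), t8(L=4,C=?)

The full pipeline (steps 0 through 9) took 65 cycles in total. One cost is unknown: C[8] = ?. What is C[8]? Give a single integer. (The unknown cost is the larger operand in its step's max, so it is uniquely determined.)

step 0 | dur = L[0]=7 = 7
step 1 | dur = max(L[1]=2, C[0]=2) = 2
step 2 | dur = max(L[2]=6, C[1]=6) = 6
step 3 | dur = max(L[3]=5, C[2]=5) = 5
step 4 | dur = max(L[4]=7, C[3]=7) = 7
step 5 | dur = max(L[5]=6, C[4]=2) = 6
step 6 | dur = max(L[6]=3, C[5]=9) = 9
step 7 | dur = max(L[7]=8, C[6]=3) = 8
step 8 | dur = max(L[8]=4, C[7]=8) = 8
step 9 | dur = C[8]=? = C[8]  (unknown; binding)
sum of known step durations = 58
dur[9] = total - known = 65 - 58 = 7
C[8] is the binding max in step 9, so C[8] = dur[9] = 7

C[8] = 7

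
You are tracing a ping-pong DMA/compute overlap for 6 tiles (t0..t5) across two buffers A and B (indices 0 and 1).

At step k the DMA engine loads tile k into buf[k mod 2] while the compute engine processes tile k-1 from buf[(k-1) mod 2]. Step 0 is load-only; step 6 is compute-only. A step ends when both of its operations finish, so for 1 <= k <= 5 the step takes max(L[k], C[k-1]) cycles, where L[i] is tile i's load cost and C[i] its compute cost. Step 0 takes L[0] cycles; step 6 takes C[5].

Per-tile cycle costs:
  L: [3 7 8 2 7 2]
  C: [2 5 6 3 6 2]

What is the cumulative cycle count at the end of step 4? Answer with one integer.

end_cycle[4] = 31

k=0 load=t0/3c comp=- wait=3 total=3
k=1 load=t1/7c comp=t0/2c wait=7 total=10
k=2 load=t2/8c comp=t1/5c wait=8 total=18
k=3 load=t3/2c comp=t2/6c wait=6 total=24
k=4 load=t4/7c comp=t3/3c wait=7 total=31
k=5 load=t5/2c comp=t4/6c wait=6 total=37
k=6 load=- comp=t5/2c wait=2 total=39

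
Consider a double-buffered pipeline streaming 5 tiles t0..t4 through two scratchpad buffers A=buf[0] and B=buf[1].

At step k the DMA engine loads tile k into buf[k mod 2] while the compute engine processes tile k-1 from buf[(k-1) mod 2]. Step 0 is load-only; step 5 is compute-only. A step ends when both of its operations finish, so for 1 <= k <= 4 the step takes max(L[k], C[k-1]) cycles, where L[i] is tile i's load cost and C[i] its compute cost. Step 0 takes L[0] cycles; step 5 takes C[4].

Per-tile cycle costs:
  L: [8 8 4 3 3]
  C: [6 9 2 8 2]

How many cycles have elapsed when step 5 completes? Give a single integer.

end_cycle[5] = 38

k=0 load=t0/8c comp=- wait=8 total=8
k=1 load=t1/8c comp=t0/6c wait=8 total=16
k=2 load=t2/4c comp=t1/9c wait=9 total=25
k=3 load=t3/3c comp=t2/2c wait=3 total=28
k=4 load=t4/3c comp=t3/8c wait=8 total=36
k=5 load=- comp=t4/2c wait=2 total=38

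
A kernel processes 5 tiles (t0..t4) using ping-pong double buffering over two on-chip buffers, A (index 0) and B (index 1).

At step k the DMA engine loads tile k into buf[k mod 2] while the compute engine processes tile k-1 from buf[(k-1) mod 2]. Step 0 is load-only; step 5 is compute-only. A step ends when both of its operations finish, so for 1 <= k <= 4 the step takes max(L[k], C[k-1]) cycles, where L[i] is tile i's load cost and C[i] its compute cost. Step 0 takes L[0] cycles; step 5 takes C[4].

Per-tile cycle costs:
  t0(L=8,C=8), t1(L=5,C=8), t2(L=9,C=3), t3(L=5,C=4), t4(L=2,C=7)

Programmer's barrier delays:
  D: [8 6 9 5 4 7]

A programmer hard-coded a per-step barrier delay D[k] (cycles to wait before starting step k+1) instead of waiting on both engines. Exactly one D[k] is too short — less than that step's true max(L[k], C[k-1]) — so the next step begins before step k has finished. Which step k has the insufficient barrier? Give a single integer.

k=0 barrier L[0]=8→8c, D[0]=8 ok
k=1 barrier max(L[1]=5,C[0]=8)→8c, D[1]=6 SHORT
k=2 barrier max(L[2]=9,C[1]=8)→9c, D[2]=9 ok
k=3 barrier max(L[3]=5,C[2]=3)→5c, D[3]=5 ok
k=4 barrier max(L[4]=2,C[3]=4)→4c, D[4]=4 ok
k=5 barrier C[4]=7→7c, D[5]=7 ok

hazard at step 1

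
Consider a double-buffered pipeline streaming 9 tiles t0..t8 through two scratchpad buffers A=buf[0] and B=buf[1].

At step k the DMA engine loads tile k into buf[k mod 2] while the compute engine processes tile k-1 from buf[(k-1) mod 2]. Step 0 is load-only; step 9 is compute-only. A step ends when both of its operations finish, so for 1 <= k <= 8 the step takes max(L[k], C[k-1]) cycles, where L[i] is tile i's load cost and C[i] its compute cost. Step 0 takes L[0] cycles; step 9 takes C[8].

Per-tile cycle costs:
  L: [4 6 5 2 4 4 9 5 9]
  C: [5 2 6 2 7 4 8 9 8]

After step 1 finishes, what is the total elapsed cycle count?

end_cycle[1] = 10

k=0 load=t0/4c comp=- wait=4 total=4
k=1 load=t1/6c comp=t0/5c wait=6 total=10
k=2 load=t2/5c comp=t1/2c wait=5 total=15
k=3 load=t3/2c comp=t2/6c wait=6 total=21
k=4 load=t4/4c comp=t3/2c wait=4 total=25
k=5 load=t5/4c comp=t4/7c wait=7 total=32
k=6 load=t6/9c comp=t5/4c wait=9 total=41
k=7 load=t7/5c comp=t6/8c wait=8 total=49
k=8 load=t8/9c comp=t7/9c wait=9 total=58
k=9 load=- comp=t8/8c wait=8 total=66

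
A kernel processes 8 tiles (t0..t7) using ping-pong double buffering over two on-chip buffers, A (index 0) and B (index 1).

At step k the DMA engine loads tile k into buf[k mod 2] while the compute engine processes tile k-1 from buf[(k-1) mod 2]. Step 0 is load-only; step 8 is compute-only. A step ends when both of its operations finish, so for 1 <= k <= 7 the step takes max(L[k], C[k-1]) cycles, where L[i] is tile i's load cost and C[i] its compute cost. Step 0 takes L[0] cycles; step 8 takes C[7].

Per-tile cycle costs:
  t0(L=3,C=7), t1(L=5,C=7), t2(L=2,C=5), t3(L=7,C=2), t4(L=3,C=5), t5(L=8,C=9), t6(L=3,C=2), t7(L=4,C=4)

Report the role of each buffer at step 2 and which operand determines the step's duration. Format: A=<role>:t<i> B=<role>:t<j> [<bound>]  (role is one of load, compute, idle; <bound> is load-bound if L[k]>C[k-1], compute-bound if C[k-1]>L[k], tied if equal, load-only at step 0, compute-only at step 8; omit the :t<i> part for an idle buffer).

step 2: A=load:t2 B=compute:t1 [compute-bound]

k=0 load=t0/3c comp=- wait=3 total=3
k=1 load=t1/5c comp=t0/7c wait=7 total=10
k=2 load=t2/2c comp=t1/7c wait=7 total=17
k=3 load=t3/7c comp=t2/5c wait=7 total=24
k=4 load=t4/3c comp=t3/2c wait=3 total=27
k=5 load=t5/8c comp=t4/5c wait=8 total=35
k=6 load=t6/3c comp=t5/9c wait=9 total=44
k=7 load=t7/4c comp=t6/2c wait=4 total=48
k=8 load=- comp=t7/4c wait=4 total=52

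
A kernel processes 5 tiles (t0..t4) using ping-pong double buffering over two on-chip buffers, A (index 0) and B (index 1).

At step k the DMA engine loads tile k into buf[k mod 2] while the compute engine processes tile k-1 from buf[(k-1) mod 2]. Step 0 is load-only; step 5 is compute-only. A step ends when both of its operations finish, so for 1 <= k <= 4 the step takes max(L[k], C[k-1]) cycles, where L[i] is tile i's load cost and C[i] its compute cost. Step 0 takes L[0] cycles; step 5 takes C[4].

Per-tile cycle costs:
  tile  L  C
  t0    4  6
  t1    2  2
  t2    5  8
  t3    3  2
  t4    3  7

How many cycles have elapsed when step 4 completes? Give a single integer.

k=0 load=t0/4c comp=- wait=4 total=4
k=1 load=t1/2c comp=t0/6c wait=6 total=10
k=2 load=t2/5c comp=t1/2c wait=5 total=15
k=3 load=t3/3c comp=t2/8c wait=8 total=23
k=4 load=t4/3c comp=t3/2c wait=3 total=26
k=5 load=- comp=t4/7c wait=7 total=33

end_cycle[4] = 26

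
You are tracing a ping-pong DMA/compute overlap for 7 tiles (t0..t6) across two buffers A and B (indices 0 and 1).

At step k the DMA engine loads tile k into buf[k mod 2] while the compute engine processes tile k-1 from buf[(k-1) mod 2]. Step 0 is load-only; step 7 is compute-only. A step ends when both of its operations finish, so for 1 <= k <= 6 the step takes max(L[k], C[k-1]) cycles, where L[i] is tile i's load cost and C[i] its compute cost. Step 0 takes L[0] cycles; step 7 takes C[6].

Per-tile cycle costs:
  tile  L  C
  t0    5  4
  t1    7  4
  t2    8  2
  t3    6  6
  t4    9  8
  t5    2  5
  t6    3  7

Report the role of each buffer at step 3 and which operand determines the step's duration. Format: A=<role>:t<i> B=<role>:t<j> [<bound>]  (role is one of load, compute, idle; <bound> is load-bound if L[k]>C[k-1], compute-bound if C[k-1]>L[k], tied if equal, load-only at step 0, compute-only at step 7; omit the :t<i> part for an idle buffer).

  0. 5=5c; end=5; A:t0 B:-
  1. max(7,4)=7c; end=12; A:t0 B:t1
  2. max(8,4)=8c; end=20; A:t2 B:t1
  3. max(6,2)=6c; end=26; A:t2 B:t3
  4. max(9,6)=9c; end=35; A:t4 B:t3
  5. max(2,8)=8c; end=43; A:t4 B:t5
  6. max(3,5)=5c; end=48; A:t6 B:t5
  7. 7=7c; end=55; A:t6 B:t5

step 3: A=compute:t2 B=load:t3 [load-bound]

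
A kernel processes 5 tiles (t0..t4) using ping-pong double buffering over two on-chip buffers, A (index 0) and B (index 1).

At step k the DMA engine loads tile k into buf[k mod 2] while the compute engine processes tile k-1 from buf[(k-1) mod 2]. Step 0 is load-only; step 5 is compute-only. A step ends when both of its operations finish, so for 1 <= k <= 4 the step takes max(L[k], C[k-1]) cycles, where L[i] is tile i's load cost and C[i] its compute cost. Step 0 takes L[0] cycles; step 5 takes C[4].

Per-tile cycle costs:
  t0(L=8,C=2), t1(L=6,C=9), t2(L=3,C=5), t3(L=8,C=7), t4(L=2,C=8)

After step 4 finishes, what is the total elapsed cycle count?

k=0 load=t0/8c comp=- wait=8 total=8
k=1 load=t1/6c comp=t0/2c wait=6 total=14
k=2 load=t2/3c comp=t1/9c wait=9 total=23
k=3 load=t3/8c comp=t2/5c wait=8 total=31
k=4 load=t4/2c comp=t3/7c wait=7 total=38
k=5 load=- comp=t4/8c wait=8 total=46

end_cycle[4] = 38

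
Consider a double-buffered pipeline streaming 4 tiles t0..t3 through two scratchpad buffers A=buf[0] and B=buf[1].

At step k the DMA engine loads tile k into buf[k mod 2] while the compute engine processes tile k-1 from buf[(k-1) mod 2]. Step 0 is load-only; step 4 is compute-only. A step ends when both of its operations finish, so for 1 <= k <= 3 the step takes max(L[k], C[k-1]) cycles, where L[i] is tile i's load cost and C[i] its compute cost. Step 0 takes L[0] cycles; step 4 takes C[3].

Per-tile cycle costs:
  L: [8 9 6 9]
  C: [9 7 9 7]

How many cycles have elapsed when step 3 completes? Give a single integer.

end_cycle[3] = 33

  0. 8=8c; end=8; A:t0 B:-
  1. max(9,9)=9c; end=17; A:t0 B:t1
  2. max(6,7)=7c; end=24; A:t2 B:t1
  3. max(9,9)=9c; end=33; A:t2 B:t3
  4. 7=7c; end=40; A:t2 B:t3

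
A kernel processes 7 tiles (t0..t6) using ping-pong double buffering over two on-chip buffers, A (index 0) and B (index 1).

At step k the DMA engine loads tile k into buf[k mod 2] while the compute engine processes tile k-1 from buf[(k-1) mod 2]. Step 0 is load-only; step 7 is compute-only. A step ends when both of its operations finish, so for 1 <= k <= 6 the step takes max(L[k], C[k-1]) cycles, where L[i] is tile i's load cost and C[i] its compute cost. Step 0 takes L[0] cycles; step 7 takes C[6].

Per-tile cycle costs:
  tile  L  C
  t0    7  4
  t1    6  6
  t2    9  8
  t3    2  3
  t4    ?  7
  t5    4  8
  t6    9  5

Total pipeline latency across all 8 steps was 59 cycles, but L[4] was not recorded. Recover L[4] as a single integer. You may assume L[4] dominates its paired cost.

step 0: dur = L[0]=7 = 7
step 1: dur = max(L[1]=6, C[0]=4) = 6
step 2: dur = max(L[2]=9, C[1]=6) = 9
step 3: dur = max(L[3]=2, C[2]=8) = 8
step 4: dur = max(L[4]=?, C[3]=3) = L[4]  (unknown; binding)
step 5: dur = max(L[5]=4, C[4]=7) = 7
step 6: dur = max(L[6]=9, C[5]=8) = 9
step 7: dur = C[6]=5 = 5
sum of known step durations = 51
dur[4] = total - known = 59 - 51 = 8
L[4] is the binding max in step 4, so L[4] = dur[4] = 8

L[4] = 8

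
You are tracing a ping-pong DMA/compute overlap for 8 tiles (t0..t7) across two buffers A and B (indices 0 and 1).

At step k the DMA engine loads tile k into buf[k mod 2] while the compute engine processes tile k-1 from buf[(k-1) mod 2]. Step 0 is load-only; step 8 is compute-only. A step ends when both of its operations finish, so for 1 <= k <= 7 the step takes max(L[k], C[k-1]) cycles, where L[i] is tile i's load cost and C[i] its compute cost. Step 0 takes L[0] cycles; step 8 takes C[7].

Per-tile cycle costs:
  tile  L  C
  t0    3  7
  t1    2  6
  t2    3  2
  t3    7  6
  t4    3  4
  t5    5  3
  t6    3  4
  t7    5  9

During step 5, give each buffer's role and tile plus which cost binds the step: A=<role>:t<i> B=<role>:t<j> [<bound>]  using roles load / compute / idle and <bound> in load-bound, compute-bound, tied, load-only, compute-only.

  0. 3=3c; end=3; A:t0 B:-
  1. max(2,7)=7c; end=10; A:t0 B:t1
  2. max(3,6)=6c; end=16; A:t2 B:t1
  3. max(7,2)=7c; end=23; A:t2 B:t3
  4. max(3,6)=6c; end=29; A:t4 B:t3
  5. max(5,4)=5c; end=34; A:t4 B:t5
  6. max(3,3)=3c; end=37; A:t6 B:t5
  7. max(5,4)=5c; end=42; A:t6 B:t7
  8. 9=9c; end=51; A:t6 B:t7

step 5: A=compute:t4 B=load:t5 [load-bound]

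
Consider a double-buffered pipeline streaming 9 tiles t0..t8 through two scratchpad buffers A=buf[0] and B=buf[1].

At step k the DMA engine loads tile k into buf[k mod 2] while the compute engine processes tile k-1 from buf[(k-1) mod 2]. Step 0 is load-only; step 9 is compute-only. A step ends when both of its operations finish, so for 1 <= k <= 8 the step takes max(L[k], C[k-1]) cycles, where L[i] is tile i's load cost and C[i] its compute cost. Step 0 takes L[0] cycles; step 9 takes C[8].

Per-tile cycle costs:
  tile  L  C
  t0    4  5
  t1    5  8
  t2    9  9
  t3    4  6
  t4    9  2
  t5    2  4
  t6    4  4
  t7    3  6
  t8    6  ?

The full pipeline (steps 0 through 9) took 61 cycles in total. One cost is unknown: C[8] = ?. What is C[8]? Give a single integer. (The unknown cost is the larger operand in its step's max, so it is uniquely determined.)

C[8] = 9

step 0 → dur = L[0]=4 = 4
step 1 → dur = max(L[1]=5, C[0]=5) = 5
step 2 → dur = max(L[2]=9, C[1]=8) = 9
step 3 → dur = max(L[3]=4, C[2]=9) = 9
step 4 → dur = max(L[4]=9, C[3]=6) = 9
step 5 → dur = max(L[5]=2, C[4]=2) = 2
step 6 → dur = max(L[6]=4, C[5]=4) = 4
step 7 → dur = max(L[7]=3, C[6]=4) = 4
step 8 → dur = max(L[8]=6, C[7]=6) = 6
step 9 → dur = C[8]=? = C[8]  (unknown; binding)
sum of known step durations = 52
dur[9] = total - known = 61 - 52 = 9
C[8] is the binding max in step 9, so C[8] = dur[9] = 9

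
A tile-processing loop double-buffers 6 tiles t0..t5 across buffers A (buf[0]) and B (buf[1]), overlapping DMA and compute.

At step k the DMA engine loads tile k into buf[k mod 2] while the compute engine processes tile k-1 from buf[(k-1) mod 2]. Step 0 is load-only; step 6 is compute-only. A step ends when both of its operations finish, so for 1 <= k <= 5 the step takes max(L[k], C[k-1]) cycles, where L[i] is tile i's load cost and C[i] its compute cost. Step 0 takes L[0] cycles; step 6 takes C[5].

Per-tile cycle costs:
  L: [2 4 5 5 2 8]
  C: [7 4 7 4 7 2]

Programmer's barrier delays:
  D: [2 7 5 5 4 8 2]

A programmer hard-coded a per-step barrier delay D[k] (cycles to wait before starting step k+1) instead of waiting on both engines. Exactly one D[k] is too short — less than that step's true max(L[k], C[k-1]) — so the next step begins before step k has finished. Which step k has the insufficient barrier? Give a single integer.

hazard at step 3

k=0 barrier L[0]=2→2c, D[0]=2 ok
k=1 barrier max(L[1]=4,C[0]=7)→7c, D[1]=7 ok
k=2 barrier max(L[2]=5,C[1]=4)→5c, D[2]=5 ok
k=3 barrier max(L[3]=5,C[2]=7)→7c, D[3]=5 SHORT
k=4 barrier max(L[4]=2,C[3]=4)→4c, D[4]=4 ok
k=5 barrier max(L[5]=8,C[4]=7)→8c, D[5]=8 ok
k=6 barrier C[5]=2→2c, D[6]=2 ok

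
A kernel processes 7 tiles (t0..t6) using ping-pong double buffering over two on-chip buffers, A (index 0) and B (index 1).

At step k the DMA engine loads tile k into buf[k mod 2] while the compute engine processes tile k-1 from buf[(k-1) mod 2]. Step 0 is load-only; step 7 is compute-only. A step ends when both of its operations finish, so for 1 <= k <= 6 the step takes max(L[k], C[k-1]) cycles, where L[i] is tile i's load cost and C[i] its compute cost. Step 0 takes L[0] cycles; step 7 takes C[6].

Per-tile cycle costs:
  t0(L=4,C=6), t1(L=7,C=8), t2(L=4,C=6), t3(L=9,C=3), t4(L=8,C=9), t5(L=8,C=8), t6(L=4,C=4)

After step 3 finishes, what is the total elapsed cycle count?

end_cycle[3] = 28

  0. 4=4c; end=4; A:t0 B:-
  1. max(7,6)=7c; end=11; A:t0 B:t1
  2. max(4,8)=8c; end=19; A:t2 B:t1
  3. max(9,6)=9c; end=28; A:t2 B:t3
  4. max(8,3)=8c; end=36; A:t4 B:t3
  5. max(8,9)=9c; end=45; A:t4 B:t5
  6. max(4,8)=8c; end=53; A:t6 B:t5
  7. 4=4c; end=57; A:t6 B:t5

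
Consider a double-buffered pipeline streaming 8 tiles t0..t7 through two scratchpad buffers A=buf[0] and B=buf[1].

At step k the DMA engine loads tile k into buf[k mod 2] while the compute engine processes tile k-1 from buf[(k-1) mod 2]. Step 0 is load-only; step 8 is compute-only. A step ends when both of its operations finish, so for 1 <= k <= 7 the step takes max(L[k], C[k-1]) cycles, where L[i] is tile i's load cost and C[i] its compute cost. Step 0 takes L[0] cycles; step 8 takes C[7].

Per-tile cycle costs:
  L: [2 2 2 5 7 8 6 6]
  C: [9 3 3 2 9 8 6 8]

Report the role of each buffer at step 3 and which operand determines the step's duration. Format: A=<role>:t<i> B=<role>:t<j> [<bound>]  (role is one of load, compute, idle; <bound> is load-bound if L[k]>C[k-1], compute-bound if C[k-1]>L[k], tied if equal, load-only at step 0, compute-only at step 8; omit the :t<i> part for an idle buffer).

step 3: A=compute:t2 B=load:t3 [load-bound]

[0] DMA t0→A (2c) ∥ CU idle ⇒ 2c, clock 2
[1] DMA t1→B (2c) ∥ CU A:t0 (9c) ⇒ 9c, clock 11
[2] DMA t2→A (2c) ∥ CU B:t1 (3c) ⇒ 3c, clock 14
[3] DMA t3→B (5c) ∥ CU A:t2 (3c) ⇒ 5c, clock 19
[4] DMA t4→A (7c) ∥ CU B:t3 (2c) ⇒ 7c, clock 26
[5] DMA t5→B (8c) ∥ CU A:t4 (9c) ⇒ 9c, clock 35
[6] DMA t6→A (6c) ∥ CU B:t5 (8c) ⇒ 8c, clock 43
[7] DMA t7→B (6c) ∥ CU A:t6 (6c) ⇒ 6c, clock 49
[8] DMA idle ∥ CU B:t7 (8c) ⇒ 8c, clock 57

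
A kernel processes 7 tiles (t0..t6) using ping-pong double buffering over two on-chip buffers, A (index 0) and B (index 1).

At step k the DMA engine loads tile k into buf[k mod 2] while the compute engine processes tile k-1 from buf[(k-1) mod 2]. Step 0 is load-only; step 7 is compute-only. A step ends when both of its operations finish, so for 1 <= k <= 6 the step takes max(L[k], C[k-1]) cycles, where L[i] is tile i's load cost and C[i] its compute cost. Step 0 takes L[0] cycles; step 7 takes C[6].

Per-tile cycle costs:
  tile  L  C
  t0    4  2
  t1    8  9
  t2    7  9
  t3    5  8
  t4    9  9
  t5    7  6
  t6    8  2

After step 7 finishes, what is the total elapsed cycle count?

  0. 4=4c; end=4; A:t0 B:-
  1. max(8,2)=8c; end=12; A:t0 B:t1
  2. max(7,9)=9c; end=21; A:t2 B:t1
  3. max(5,9)=9c; end=30; A:t2 B:t3
  4. max(9,8)=9c; end=39; A:t4 B:t3
  5. max(7,9)=9c; end=48; A:t4 B:t5
  6. max(8,6)=8c; end=56; A:t6 B:t5
  7. 2=2c; end=58; A:t6 B:t5

end_cycle[7] = 58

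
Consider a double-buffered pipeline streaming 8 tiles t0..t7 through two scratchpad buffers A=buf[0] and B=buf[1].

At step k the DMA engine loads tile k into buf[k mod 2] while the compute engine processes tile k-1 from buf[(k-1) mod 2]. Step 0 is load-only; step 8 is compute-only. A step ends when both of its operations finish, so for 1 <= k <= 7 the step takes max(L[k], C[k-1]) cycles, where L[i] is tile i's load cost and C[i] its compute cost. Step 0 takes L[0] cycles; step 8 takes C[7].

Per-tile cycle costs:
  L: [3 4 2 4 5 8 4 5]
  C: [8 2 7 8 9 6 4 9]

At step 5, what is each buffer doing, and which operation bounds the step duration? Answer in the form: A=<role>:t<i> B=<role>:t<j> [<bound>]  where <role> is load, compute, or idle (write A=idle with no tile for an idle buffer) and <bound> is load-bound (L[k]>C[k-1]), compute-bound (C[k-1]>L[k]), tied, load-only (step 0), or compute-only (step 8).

[0] DMA t0→A (3c) ∥ CU idle ⇒ 3c, clock 3
[1] DMA t1→B (4c) ∥ CU A:t0 (8c) ⇒ 8c, clock 11
[2] DMA t2→A (2c) ∥ CU B:t1 (2c) ⇒ 2c, clock 13
[3] DMA t3→B (4c) ∥ CU A:t2 (7c) ⇒ 7c, clock 20
[4] DMA t4→A (5c) ∥ CU B:t3 (8c) ⇒ 8c, clock 28
[5] DMA t5→B (8c) ∥ CU A:t4 (9c) ⇒ 9c, clock 37
[6] DMA t6→A (4c) ∥ CU B:t5 (6c) ⇒ 6c, clock 43
[7] DMA t7→B (5c) ∥ CU A:t6 (4c) ⇒ 5c, clock 48
[8] DMA idle ∥ CU B:t7 (9c) ⇒ 9c, clock 57

step 5: A=compute:t4 B=load:t5 [compute-bound]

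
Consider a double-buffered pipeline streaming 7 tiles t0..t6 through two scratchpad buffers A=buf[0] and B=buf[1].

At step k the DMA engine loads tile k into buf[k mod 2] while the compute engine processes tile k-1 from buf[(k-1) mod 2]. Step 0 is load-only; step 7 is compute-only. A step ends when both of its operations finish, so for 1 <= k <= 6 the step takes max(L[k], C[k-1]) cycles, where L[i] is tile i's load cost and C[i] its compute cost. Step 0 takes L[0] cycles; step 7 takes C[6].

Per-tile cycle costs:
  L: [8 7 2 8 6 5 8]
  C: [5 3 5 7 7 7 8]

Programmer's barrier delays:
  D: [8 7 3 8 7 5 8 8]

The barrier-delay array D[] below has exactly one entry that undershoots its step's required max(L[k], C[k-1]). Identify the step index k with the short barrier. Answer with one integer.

step 0: need L[0]=8 = 8; D[0]=8 ok
step 1: need max(L[1]=7,C[0]=5) = 7; D[1]=7 ok
step 2: need max(L[2]=2,C[1]=3) = 3; D[2]=3 ok
step 3: need max(L[3]=8,C[2]=5) = 8; D[3]=8 ok
step 4: need max(L[4]=6,C[3]=7) = 7; D[4]=7 ok
step 5: need max(L[5]=5,C[4]=7) = 7; D[5]=5 SHORT
step 6: need max(L[6]=8,C[5]=7) = 8; D[6]=8 ok
step 7: need C[6]=8 = 8; D[7]=8 ok

hazard at step 5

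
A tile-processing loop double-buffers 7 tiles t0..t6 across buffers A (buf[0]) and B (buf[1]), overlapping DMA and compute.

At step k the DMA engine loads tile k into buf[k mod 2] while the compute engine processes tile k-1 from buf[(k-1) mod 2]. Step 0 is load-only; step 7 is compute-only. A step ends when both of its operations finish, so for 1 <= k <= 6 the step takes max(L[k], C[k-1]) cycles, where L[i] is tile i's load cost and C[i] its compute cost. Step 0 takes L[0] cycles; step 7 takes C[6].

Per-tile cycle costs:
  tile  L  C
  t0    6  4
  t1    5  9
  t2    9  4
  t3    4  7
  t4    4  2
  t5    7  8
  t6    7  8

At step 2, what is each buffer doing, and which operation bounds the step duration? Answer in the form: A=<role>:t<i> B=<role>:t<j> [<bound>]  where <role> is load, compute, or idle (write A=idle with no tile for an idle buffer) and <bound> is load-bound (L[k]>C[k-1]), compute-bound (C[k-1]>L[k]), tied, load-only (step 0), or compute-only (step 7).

k=0 load=t0/6c comp=- wait=6 total=6
k=1 load=t1/5c comp=t0/4c wait=5 total=11
k=2 load=t2/9c comp=t1/9c wait=9 total=20
k=3 load=t3/4c comp=t2/4c wait=4 total=24
k=4 load=t4/4c comp=t3/7c wait=7 total=31
k=5 load=t5/7c comp=t4/2c wait=7 total=38
k=6 load=t6/7c comp=t5/8c wait=8 total=46
k=7 load=- comp=t6/8c wait=8 total=54

step 2: A=load:t2 B=compute:t1 [tied]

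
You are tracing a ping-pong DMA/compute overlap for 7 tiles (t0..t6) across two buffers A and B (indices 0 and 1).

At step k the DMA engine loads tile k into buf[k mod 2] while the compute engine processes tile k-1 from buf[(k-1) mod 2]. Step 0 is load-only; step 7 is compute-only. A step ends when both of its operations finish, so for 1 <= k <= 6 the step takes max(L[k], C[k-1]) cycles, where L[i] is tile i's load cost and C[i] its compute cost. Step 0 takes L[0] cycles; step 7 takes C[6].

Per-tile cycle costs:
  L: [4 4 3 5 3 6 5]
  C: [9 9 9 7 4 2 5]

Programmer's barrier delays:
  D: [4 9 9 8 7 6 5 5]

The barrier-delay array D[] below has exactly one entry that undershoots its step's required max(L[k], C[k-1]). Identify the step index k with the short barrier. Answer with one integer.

step 0: need L[0]=4 = 4; D[0]=4 ok
step 1: need max(L[1]=4,C[0]=9) = 9; D[1]=9 ok
step 2: need max(L[2]=3,C[1]=9) = 9; D[2]=9 ok
step 3: need max(L[3]=5,C[2]=9) = 9; D[3]=8 SHORT
step 4: need max(L[4]=3,C[3]=7) = 7; D[4]=7 ok
step 5: need max(L[5]=6,C[4]=4) = 6; D[5]=6 ok
step 6: need max(L[6]=5,C[5]=2) = 5; D[6]=5 ok
step 7: need C[6]=5 = 5; D[7]=5 ok

hazard at step 3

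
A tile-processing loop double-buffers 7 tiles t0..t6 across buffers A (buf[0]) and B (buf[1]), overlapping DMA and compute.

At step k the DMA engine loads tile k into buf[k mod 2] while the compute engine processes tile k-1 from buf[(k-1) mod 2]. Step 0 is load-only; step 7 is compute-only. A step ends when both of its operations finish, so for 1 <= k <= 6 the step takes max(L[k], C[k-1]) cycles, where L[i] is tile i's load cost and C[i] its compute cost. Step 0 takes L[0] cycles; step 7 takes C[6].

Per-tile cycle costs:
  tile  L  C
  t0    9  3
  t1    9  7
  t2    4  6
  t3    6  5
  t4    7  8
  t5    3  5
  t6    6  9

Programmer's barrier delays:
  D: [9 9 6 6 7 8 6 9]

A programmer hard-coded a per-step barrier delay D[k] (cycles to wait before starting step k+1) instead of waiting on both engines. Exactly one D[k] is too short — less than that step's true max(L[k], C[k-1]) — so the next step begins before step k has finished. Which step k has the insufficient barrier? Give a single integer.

[0] required=L[0]=9=9 vs D=9 ok
[1] required=max(L[1]=9,C[0]=3)=9 vs D=9 ok
[2] required=max(L[2]=4,C[1]=7)=7 vs D=6 SHORT
[3] required=max(L[3]=6,C[2]=6)=6 vs D=6 ok
[4] required=max(L[4]=7,C[3]=5)=7 vs D=7 ok
[5] required=max(L[5]=3,C[4]=8)=8 vs D=8 ok
[6] required=max(L[6]=6,C[5]=5)=6 vs D=6 ok
[7] required=C[6]=9=9 vs D=9 ok

hazard at step 2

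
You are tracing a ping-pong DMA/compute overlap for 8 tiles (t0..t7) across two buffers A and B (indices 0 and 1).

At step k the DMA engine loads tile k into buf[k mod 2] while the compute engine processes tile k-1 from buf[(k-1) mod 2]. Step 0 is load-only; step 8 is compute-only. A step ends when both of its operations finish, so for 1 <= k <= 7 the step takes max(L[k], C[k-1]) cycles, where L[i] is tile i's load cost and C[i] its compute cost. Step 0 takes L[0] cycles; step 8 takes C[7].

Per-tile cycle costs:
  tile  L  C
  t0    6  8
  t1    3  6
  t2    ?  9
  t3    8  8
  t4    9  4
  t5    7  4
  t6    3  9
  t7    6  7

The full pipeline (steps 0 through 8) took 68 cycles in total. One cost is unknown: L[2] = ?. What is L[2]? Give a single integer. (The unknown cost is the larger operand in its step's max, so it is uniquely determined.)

L[2] = 9

step 0 = dur = L[0]=6 = 6
step 1 = dur = max(L[1]=3, C[0]=8) = 8
step 2 = dur = max(L[2]=?, C[1]=6) = L[2]  (unknown; binding)
step 3 = dur = max(L[3]=8, C[2]=9) = 9
step 4 = dur = max(L[4]=9, C[3]=8) = 9
step 5 = dur = max(L[5]=7, C[4]=4) = 7
step 6 = dur = max(L[6]=3, C[5]=4) = 4
step 7 = dur = max(L[7]=6, C[6]=9) = 9
step 8 = dur = C[7]=7 = 7
sum of known step durations = 59
dur[2] = total - known = 68 - 59 = 9
L[2] is the binding max in step 2, so L[2] = dur[2] = 9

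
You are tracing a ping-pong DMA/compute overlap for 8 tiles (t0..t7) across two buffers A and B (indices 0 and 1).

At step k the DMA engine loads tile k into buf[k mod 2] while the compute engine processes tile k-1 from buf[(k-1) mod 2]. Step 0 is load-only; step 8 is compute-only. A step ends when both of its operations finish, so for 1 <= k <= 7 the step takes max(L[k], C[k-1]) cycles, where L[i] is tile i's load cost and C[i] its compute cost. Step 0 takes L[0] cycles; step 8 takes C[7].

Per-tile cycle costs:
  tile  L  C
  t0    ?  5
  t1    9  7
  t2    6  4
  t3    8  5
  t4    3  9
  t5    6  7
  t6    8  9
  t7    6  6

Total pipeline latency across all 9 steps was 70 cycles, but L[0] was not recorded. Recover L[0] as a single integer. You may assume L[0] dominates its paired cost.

L[0] = 9

step 0 | dur = L[0]=? = L[0]  (unknown; binding)
step 1 | dur = max(L[1]=9, C[0]=5) = 9
step 2 | dur = max(L[2]=6, C[1]=7) = 7
step 3 | dur = max(L[3]=8, C[2]=4) = 8
step 4 | dur = max(L[4]=3, C[3]=5) = 5
step 5 | dur = max(L[5]=6, C[4]=9) = 9
step 6 | dur = max(L[6]=8, C[5]=7) = 8
step 7 | dur = max(L[7]=6, C[6]=9) = 9
step 8 | dur = C[7]=6 = 6
sum of known step durations = 61
dur[0] = total - known = 70 - 61 = 9
L[0] is the binding max in step 0, so L[0] = dur[0] = 9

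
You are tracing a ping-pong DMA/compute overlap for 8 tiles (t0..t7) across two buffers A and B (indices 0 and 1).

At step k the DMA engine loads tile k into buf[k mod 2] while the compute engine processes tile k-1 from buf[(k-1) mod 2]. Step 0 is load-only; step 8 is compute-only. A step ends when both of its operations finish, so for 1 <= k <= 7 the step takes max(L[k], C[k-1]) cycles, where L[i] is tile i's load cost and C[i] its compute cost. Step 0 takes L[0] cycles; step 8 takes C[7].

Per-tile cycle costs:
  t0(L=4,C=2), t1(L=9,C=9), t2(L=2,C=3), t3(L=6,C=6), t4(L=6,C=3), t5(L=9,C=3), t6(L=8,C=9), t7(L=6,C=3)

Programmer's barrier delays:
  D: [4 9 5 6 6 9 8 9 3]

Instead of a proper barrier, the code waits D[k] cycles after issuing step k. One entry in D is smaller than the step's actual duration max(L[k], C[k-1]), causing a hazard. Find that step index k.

hazard at step 2

step 0: need L[0]=4 = 4; D[0]=4 ok
step 1: need max(L[1]=9,C[0]=2) = 9; D[1]=9 ok
step 2: need max(L[2]=2,C[1]=9) = 9; D[2]=5 SHORT
step 3: need max(L[3]=6,C[2]=3) = 6; D[3]=6 ok
step 4: need max(L[4]=6,C[3]=6) = 6; D[4]=6 ok
step 5: need max(L[5]=9,C[4]=3) = 9; D[5]=9 ok
step 6: need max(L[6]=8,C[5]=3) = 8; D[6]=8 ok
step 7: need max(L[7]=6,C[6]=9) = 9; D[7]=9 ok
step 8: need C[7]=3 = 3; D[8]=3 ok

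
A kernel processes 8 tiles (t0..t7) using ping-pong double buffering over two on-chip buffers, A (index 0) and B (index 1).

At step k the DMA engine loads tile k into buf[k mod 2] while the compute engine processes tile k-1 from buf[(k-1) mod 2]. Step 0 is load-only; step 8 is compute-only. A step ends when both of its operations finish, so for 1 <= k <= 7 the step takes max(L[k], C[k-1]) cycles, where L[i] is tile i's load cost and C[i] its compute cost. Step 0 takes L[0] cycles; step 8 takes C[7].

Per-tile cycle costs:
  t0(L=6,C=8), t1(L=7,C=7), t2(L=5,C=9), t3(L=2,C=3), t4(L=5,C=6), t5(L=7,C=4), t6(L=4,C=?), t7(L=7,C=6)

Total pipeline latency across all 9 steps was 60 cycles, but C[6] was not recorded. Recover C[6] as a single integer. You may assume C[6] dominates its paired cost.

step 0 = dur = L[0]=6 = 6
step 1 = dur = max(L[1]=7, C[0]=8) = 8
step 2 = dur = max(L[2]=5, C[1]=7) = 7
step 3 = dur = max(L[3]=2, C[2]=9) = 9
step 4 = dur = max(L[4]=5, C[3]=3) = 5
step 5 = dur = max(L[5]=7, C[4]=6) = 7
step 6 = dur = max(L[6]=4, C[5]=4) = 4
step 7 = dur = max(L[7]=7, C[6]=?) = C[6]  (unknown; binding)
step 8 = dur = C[7]=6 = 6
sum of known step durations = 52
dur[7] = total - known = 60 - 52 = 8
C[6] is the binding max in step 7, so C[6] = dur[7] = 8

C[6] = 8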